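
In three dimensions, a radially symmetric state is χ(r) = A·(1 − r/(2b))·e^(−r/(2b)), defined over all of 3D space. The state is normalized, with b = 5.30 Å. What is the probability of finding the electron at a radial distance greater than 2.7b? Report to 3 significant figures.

P ≈ 0.940

P = ∫ |χ|² 4πr² dr over r > 2.7b.
The full normalization integral is A²·[8·π·b^3] = 1, fixing A².
In terms of u = r/b (A², 4π and the length scale all cancel between numerator and denominator), P = [∫_{2.7}^{∞} u^2·(1 - u/2)^2·e^(-u) du] / [∫_{0}^{∞} u^2·(1 - u/2)^2·e^(-u) du].
With ∫ u^2·(1 - u/2)^2·e^(-u) du = -(u^4/4 + u^2 + 2·u + 2)·e^(-u) + C, the region integral is ≈ 1.8801 and the full one is 2.
The region integral divided by the full integral gives P = 0.9401.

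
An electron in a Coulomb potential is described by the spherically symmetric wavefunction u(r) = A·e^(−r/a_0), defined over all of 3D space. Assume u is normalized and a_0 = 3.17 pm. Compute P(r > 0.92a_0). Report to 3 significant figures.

P ≈ 0.720

P = ∫ |u|² 4πr² dr over r > 0.92a_0.
A² is fixed by ∫₀^∞ 4πr²|u|² dr = 1, i.e. A² = (π·a_0^3)^(−1).
Substituting t = r/a_0, A², 4π and the length scale all cancel in the ratio: P = ∫_{0.92}^{∞} t^2·e^(-2·t) dt / ∫_{0}^{∞} t^2·e^(-2·t) dt.
Using ∫ t^2·e^(-2·t) dt = -(2·t^2 + 2·t + 1)·e^(-2·t)/4, the numerator is 2833·e^(-46/25)/2500 and the denominator is 1/4.
The region integral divided by the full integral gives P = 0.7199.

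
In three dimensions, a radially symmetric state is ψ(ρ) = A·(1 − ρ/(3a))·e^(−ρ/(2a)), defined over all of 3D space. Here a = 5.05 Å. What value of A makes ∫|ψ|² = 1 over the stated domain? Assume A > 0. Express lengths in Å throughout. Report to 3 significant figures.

Normalization requires ∫|ψ|² 4πρ² dρ = 1, integrated from 0 to ∞.
In 3D with spherical symmetry the volume element is 4πρ² dρ.
With ∫₀^∞ ρ^4 e^(−αρ) dρ = 4!/α^5, with ψ = A·(1 − ρ/(3a))·e^(−ρ/(2a)), the integral evaluates to A²·[8·π·a^3/3].
Hence A² = 1/[8·π·a^3/3].
Substituting a = 5.05 gives A² = 0.0009268, so A = 0.03044.

A ≈ 0.0304 Å^(-3/2)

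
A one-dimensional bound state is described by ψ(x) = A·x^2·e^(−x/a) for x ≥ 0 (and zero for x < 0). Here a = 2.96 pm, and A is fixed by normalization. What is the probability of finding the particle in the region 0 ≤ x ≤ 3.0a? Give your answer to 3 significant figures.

P ≈ 0.715

P = ∫_{0}^{3.0a} |ψ(x)|² dx.
With A² fixed by ∫|ψ|² = 1, i.e. A² = (3·a^5/4)^(−1), substitute and integrate.
Let u = x/a; then A² and the length scale cancel, so P = ∫_{0}^{3.0} u^4·e^(-2·u) du ÷ ∫_{0}^{∞} u^4·e^(-2·u) du.
An antiderivative of u^4·e^(-2·u) is -(u^4/2 + u^3 + 3·u^2/2 + 3·u/2 + 3/4)·e^(-2·u); evaluating from 0 to 3.0 gives 3/4 - 345·e^(-6)/4, while the full integral is 3/4.
The result is P = 0.7149.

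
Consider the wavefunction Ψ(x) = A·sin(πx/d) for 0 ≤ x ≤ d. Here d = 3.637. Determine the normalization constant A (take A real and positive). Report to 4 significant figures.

A ≈ 0.7416

Require ∫ |Ψ|² dx = 1 over the whole domain.
With ∫₀^d sin²(nπx/d) dx = d/2, the integral (without the A² prefactor) comes out to d/2.
Hence A² = 1/[d/2].
With d = 3.637: A² = 0.54990 and A = 0.74155.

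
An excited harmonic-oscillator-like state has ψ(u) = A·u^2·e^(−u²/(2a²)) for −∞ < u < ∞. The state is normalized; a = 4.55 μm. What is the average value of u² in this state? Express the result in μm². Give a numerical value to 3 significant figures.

⟨u^2⟩ ≈ 51.8 μm^2

By definition ⟨u²⟩ = ∫ u^2 |ψ(u)|² du.
The ratio of the moment integral to the normalization integral gives ⟨u²⟩ = 5·a^2/2.
With a = 4.55, ⟨u^2⟩ = 51.76.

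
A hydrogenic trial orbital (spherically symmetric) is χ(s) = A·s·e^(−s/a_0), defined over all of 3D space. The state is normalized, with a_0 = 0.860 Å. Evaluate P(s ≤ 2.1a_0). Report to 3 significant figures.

P ≈ 0.410

Integrate the radial probability density 4πs²|χ|² over s ≤ 2.1a_0.
The full normalization integral is A²·[3·π·a_0^5] = 1, fixing A².
Let u = s/a_0; then A², 4π and the length scale all cancel, so P = ∫_{0}^{2.1} u^4·e^(-2·u) du ÷ ∫_{0}^{∞} u^4·e^(-2·u) du.
With ∫ u^4·e^(-2·u) du = -(u^4/2 + u^3 + 3·u^2/2 + 3·u/2 + 3/4)·e^(-2·u) + C, the region integral is ≈ 0.30763 and the full one is 3/4.
Taking the ratio yields P = 0.4102.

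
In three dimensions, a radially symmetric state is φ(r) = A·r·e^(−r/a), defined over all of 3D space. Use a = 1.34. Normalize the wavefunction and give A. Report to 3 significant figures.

A ≈ 0.157

The normalization condition is ∫|φ|² 4πr² dr = 1 from 0 to ∞.
In 3D with spherical symmetry the volume element is 4πr² dr.
Recall ∫₀^∞ r^m e^(−r/β) dr = m!·β^(m+1), carrying out the integral gives A² · 3·π·a^5.
So A² = (3·π·a^5)^(−1).
With a = 1.34: A² = 0.02456 and A = 0.1567.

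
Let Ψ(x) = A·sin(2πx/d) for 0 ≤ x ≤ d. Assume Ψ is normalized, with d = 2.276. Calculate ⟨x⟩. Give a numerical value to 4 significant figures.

⟨x⟩ ≈ 1.138

By definition ⟨x⟩ = ∫ x |Ψ(x)|² dx.
With ∫₀^d sin²(nπx/d) dx = d/2, the ratio of the moment integral to the normalization integral gives ⟨x⟩ = d/2.
Putting d = 2.276 gives 1.1380.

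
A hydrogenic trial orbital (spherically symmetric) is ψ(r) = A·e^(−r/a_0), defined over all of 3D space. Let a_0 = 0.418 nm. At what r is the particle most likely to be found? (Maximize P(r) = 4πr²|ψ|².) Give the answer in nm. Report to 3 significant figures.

The maximum of P(r) = 4πr²|ψ|² occurs where its derivative vanishes.
Solving yields r = a_0.
With a_0 = 0.418, the most probable radial distance is 0.4180 nm.

r ≈ 0.418 nm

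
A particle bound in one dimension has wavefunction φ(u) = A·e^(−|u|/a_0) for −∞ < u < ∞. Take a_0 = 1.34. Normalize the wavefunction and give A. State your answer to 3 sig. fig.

A ≈ 0.864

We need A² ∫|f|² du = 1, taking the integral from −∞ to ∞.
Using ∫₀^∞ uⁿ e^(−αu) du = n!/αⁿ⁺¹, ∫|φ|² du = A²·(a_0).
Plugging in a_0 = 1.34 yields A = 0.8639.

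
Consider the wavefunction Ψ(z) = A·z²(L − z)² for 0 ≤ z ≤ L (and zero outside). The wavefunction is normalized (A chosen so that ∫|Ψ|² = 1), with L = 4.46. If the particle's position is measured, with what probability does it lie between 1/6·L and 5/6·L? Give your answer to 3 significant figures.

P ≈ 0.982

|Ψ|² is the probability density, so P = ∫_{1/6·L}^{5/6·L} |Ψ|² dz.
With A² fixed by ∫|Ψ|² = 1, i.e. A² = (L^9/630)^(−1), substitute and integrate.
Let u = z/L; then A² and the length scale cancel, so P = ∫_{1/6}^{5/6} u^4·(1 - u)^4 du ÷ ∫_{0}^{1} u^4·(1 - u)^4 du.
Using ∫ u^4·(1 - u)^4 du = u^5·(70·u^4 - 315·u^3 + 540·u^2 - 420·u + 126)/630, the numerator is ≈ 0.0015589 and the denominator is 1/630.
Taking the ratio, P = 0.9821.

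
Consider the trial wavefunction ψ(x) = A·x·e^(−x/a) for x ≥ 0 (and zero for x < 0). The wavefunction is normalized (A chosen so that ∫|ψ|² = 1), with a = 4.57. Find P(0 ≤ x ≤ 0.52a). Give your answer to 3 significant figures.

P = ∫_{0}^{0.52a} |ψ(x)|² dx.
With A² fixed by ∫|ψ|² = 1, i.e. A² = (a^3/4)^(−1), substitute and integrate.
In terms of u = x/a (A² and the length scale cancel between numerator and denominator), P = [∫_{0}^{0.52} u^2·e^(-2·u) du] / [∫_{0}^{∞} u^2·e^(-2·u) du].
With ∫ u^2·e^(-2·u) du = -(2·u^2 + 2·u + 1)·e^(-2·u)/4 + C, the region integral is 1/4 - 1613·e^(-26/25)/2500 and the full one is 1/4.
Evaluating gives P = 0.08780.

P ≈ 0.0878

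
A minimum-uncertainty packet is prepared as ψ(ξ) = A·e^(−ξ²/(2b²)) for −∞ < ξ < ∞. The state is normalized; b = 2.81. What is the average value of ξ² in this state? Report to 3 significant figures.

⟨ξ^2⟩ ≈ 3.95

The expectation value is the |ψ|²-weighted average of ξ^2: ∫ ξ^2|ψ|² dξ.
Evaluating both integrals, ⟨ξ²⟩ = b^2/2.
Putting b = 2.81 gives 3.948.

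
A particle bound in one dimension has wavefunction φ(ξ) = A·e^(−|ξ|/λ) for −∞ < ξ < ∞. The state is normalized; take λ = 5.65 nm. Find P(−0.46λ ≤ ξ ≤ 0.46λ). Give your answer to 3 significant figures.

|φ|² is the probability density, so P = ∫_{−0.46λ}^{0.46λ} |φ|² dξ.
With A² fixed by ∫|φ|² = 1, i.e. A² = (λ)^(−1), substitute and integrate.
By symmetry take twice the ξ ≥ 0 contribution in numerator and denominator; the 2's cancel. Let u = ξ/λ; then A² and the length scale cancel, so P = ∫_{0}^{0.46} e^(-2·u) du ÷ ∫_{0}^{∞} e^(-2·u) du.
With ∫ e^(-2·u) du = -e^(-2·u)/2 + C, the region integral is 1/2 - e^(-23/25)/2 and the full one is 1/2.
Taking the ratio, P = 0.6015.

P ≈ 0.601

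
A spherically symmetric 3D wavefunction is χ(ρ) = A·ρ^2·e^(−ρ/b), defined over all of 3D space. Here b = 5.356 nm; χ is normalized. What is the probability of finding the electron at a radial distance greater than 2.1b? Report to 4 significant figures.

P = ∫ |χ|² 4πρ² dρ over ρ > 2.1b.
Normalization gives A² = 1/(45·π·b^7/2).
In terms of u = ρ/b (A², 4π and the length scale all cancel between numerator and denominator), P = [∫_{2.1}^{∞} u^6·e^(-2·u) du] / [∫_{0}^{∞} u^6·e^(-2·u) du].
Using ∫ u^6·e^(-2·u) du = -(4·u^6 + 12·u^5 + 30·u^4 + 60·u^3 + 90·u^2 + 90·u + 45)·e^(-2·u)/8, the numerator is ≈ 4.87948 and the denominator is 45/8.
Taking the ratio yields P = 0.86746.

P ≈ 0.8675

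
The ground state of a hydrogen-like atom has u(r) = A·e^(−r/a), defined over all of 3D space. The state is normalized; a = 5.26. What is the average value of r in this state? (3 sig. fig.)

⟨r⟩ ≈ 7.89

⟨r⟩ = ∫ r |u|² 4πr² dr over the full domain.
Evaluating both integrals, ⟨r⟩ = 3·a/2.
With a = 5.26, ⟨r⟩ = 7.890.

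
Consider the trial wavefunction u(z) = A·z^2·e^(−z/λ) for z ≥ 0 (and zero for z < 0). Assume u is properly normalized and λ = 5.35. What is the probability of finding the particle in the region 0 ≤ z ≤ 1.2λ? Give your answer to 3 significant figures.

P ≈ 0.0959

P = ∫_{0}^{1.2λ} |u(z)|² dz.
Since A² = 1/(3·λ^5/4), this is the region integral divided by the full normalization integral.
In terms of t = z/λ (A² and the length scale cancel between numerator and denominator), P = [∫_{0}^{1.2} t^4·e^(-2·t) dt] / [∫_{0}^{∞} t^4·e^(-2·t) dt].
With ∫ t^4·e^(-2·t) dt = -(t^4/2 + t^3 + 3·t^2/2 + 3·t/2 + 3/4)·e^(-2·t) + C, the region integral is ≈ 0.071901 and the full one is 3/4.
Taking the ratio, P = 0.09587.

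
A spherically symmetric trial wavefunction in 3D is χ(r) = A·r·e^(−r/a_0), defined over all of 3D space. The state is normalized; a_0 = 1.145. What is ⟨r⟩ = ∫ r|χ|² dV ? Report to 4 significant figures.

⟨r⟩ ≈ 2.863

⟨r⟩ = ∫ r |χ|² 4πr² dr over the full domain.
Since the A² factors cancel between numerator and denominator, ⟨r⟩ = 5·a_0/2.
With a_0 = 1.145, ⟨r⟩ = 2.8625.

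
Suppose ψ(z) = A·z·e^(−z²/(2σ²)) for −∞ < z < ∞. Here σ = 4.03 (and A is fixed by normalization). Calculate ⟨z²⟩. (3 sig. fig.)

⟨z^2⟩ ≈ 24.4

By definition ⟨z²⟩ = ∫ z^2 |ψ(z)|² dz.
The ratio of the moment integral to the normalization integral gives ⟨z²⟩ = 3·σ^2/2.
Putting σ = 4.03 gives 24.36.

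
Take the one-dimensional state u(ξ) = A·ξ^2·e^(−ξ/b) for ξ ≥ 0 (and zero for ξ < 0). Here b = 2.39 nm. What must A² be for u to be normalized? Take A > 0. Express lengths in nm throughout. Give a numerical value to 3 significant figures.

A^2 ≈ 0.0171 nm^(-5)

The normalization condition is ∫|u|² dξ = 1 from 0 to ∞.
Recall ∫₀^∞ ξ^m e^(−ξ/β) dξ = m!·β^(m+1), carrying out the integral gives A² · 3·b^5/4.
Setting this equal to 1 gives A² = 1/(3·b^5/4).
With b = 2.39: A² = 0.01710 and A = 0.1308.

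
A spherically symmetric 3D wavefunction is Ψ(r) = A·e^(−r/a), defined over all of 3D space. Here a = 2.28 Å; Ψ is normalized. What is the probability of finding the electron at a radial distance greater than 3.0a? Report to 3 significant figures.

P ≈ 0.0620

With dV = 4πr²dr, the probability is ∫|Ψ|² dV over r > 3.0a.
Normalization gives A² = 1/(π·a^3).
In terms of u = r/a (A², 4π and the length scale all cancel between numerator and denominator), P = [∫_{3.0}^{∞} u^2·e^(-2·u) du] / [∫_{0}^{∞} u^2·e^(-2·u) du].
Using ∫ u^2·e^(-2·u) du = -(2·u^2 + 2·u + 1)·e^(-2·u)/4, the numerator is 25·e^(-6)/4 and the denominator is 1/4.
Taking the ratio yields P = 0.06197.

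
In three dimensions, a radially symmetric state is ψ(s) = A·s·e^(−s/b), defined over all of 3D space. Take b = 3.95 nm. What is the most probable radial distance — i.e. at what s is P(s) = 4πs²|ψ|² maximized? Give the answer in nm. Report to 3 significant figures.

Set d/ds [P(s) = 4πs²|ψ|²] = 0 and solve for s > 0.
Solving yields s = 2·b.
With b = 3.95, the most probable radial distance is 7.900 nm.

s ≈ 7.90 nm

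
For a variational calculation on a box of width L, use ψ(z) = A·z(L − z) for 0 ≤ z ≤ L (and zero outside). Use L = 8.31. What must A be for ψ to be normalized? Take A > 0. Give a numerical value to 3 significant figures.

Require ∫ |ψ|² dz = 1 over the whole domain.
The integral (without the A² prefactor) comes out to L^5/30.
Setting this equal to 1 gives A² = 1/(L^5/30).
Plugging in L = 8.31 yields A = 0.02751.

A ≈ 0.0275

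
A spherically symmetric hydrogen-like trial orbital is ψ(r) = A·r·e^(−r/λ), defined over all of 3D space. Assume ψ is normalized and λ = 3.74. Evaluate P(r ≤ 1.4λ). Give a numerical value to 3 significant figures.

P ≈ 0.152

With dV = 4πr²dr, the probability is ∫|ψ|² dV over r ≤ 1.4λ.
A² is fixed by ∫₀^∞ 4πr²|ψ|² dr = 1, i.e. A² = (3·π·λ^5)^(−1).
In terms of u = r/λ (A², 4π and the length scale all cancel between numerator and denominator), P = [∫_{0}^{1.4} u^4·e^(-2·u) du] / [∫_{0}^{∞} u^4·e^(-2·u) du].
Using ∫ u^4·e^(-2·u) du = -(u^4/2 + u^3 + 3·u^2/2 + 3·u/2 + 3/4)·e^(-2·u), the numerator is ≈ 0.11424 and the denominator is 3/4.
The region integral divided by the full integral gives P = 0.1523.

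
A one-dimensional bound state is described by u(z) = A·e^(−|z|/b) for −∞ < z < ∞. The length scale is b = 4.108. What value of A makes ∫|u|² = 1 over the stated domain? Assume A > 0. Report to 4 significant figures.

Normalization requires ∫|u|² dz = 1, integrated from −∞ to ∞.
∫|u|² dz = A²·(b).
Hence A² = 1/[b].
With b = 4.108: A² = 0.24343 and A = 0.49338.

A ≈ 0.4934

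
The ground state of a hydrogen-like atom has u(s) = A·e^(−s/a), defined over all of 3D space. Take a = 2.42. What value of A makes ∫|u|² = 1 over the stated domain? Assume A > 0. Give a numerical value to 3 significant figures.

A ≈ 0.150

Normalization requires ∫|u|² 4πs² ds = 1, integrated from 0 to ∞.
The angular integral contributes 4π, leaving ∫₀^∞ s²|u|² ds.
With ∫₀^∞ s^2 e^(−αs) ds = 2!/α^3, the integral (without the A² prefactor) comes out to π·a^3.
Substituting a = 2.42 gives A² = 0.02246, so A = 0.1499.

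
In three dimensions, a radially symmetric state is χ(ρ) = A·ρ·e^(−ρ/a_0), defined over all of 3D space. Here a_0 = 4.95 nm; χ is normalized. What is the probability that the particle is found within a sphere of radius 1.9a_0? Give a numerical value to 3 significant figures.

P = ∫ |χ|² 4πρ² dρ over ρ ≤ 1.9a_0.
Normalization gives A² = 1/(3·π·a_0^5).
Let u = ρ/a_0; then A², 4π and the length scale all cancel, so P = ∫_{0}^{1.9} u^4·e^(-2·u) du ÷ ∫_{0}^{∞} u^4·e^(-2·u) du.
An antiderivative of u^4·e^(-2·u) is -(u^4/2 + u^3 + 3·u^2/2 + 3·u/2 + 3/4)·e^(-2·u); evaluating from 0 to 1.9 gives ≈ 0.24912, while the full integral is 3/4.
Taking the ratio yields P = 0.3322.

P ≈ 0.332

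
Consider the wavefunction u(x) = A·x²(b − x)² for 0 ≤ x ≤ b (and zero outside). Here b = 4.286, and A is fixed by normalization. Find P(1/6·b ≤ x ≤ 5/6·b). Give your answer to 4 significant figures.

|u|² is the probability density, so P = ∫_{1/6·b}^{5/6·b} |u|² dx.
With A² fixed by ∫|u|² = 1, i.e. A² = (b^9/630)^(−1), substitute and integrate.
In terms of t = x/b (A² and the length scale cancel between numerator and denominator), P = [∫_{1/6}^{5/6} t^4·(1 - t)^4 dt] / [∫_{0}^{1} t^4·(1 - t)^4 dt].
Using ∫ t^4·(1 - t)^4 dt = t^5·(70·t^4 - 315·t^3 + 540·t^2 - 420·t + 126)/630, the numerator is ≈ 0.00155889 and the denominator is 1/630.
This works out to P = 0.98210.

P ≈ 0.9821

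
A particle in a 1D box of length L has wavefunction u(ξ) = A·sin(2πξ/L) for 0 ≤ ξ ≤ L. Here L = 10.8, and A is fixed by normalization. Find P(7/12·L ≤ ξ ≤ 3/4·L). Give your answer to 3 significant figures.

The probability is P = ∫ |u|² dξ over [7/12·L, 3/4·L].
Since A² = 1/(L/2), this is the region integral divided by the full normalization integral.
Substituting t = ξ/L, A² and the length scale cancel in the ratio: P = ∫_{7/12}^{3/4} sin(2·π·t)^2 dt / ∫_{0}^{1} sin(2·π·t)^2 dt.
With ∫ sin(2·π·t)^2 dt = t/2 - sin(4·π·t)/(8·π) + C, the region integral is √(3)/(16·π) + 1/12 and the full one is 1/2.
The result is P = (√(3)/8 + π/6)/π.

P ≈ 0.236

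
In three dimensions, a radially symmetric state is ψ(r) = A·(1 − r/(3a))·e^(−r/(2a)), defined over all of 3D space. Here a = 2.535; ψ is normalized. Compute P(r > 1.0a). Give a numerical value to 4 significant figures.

P = ∫ |ψ|² 4πr² dr over r > 1.0a.
The full normalization integral is A²·[8·π·a^3/3] = 1, fixing A².
In terms of u = r/a (A², 4π and the length scale all cancel between numerator and denominator), P = [∫_{1.0}^{∞} u^2·(1 - u/3)^2·e^(-u) du] / [∫_{0}^{∞} u^2·(1 - u/3)^2·e^(-u) du].
Using ∫ u^2·(1 - u/3)^2·e^(-u) du = (-u^4 + 2·u^3 - 3·u^2 - 6·u - 6)·e^(-u)/9, the numerator is 14·e^(-1)/9 and the denominator is 2/3.
This evaluates to P = 0.85839.

P ≈ 0.8584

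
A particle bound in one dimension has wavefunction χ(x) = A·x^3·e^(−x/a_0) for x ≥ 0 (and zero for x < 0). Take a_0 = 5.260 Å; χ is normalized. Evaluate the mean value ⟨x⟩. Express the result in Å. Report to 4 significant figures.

⟨x⟩ ≈ 18.41 Å

⟨x⟩ = ∫ x |χ|² dx over the full domain.
Using ∫₀^∞ xⁿ e^(−αx) dx = n!/αⁿ⁺¹, the ratio of the moment integral to the normalization integral gives ⟨x⟩ = 7·a_0/2.
Putting a_0 = 5.260 gives 18.410.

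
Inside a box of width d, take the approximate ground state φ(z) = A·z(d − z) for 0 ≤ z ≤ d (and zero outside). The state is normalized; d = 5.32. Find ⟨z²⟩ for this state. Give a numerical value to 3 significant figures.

The expectation value is the |φ|²-weighted average of z^2: ∫ z^2|φ|² dz.
The ratio of the moment integral to the normalization integral gives ⟨z²⟩ = 2·d^2/7.
With d = 5.32, ⟨z^2⟩ = 8.086.

⟨z^2⟩ ≈ 8.09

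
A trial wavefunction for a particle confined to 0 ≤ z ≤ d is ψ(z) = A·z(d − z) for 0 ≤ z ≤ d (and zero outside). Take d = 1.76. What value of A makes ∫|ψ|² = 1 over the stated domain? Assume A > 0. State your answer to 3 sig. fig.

A ≈ 1.33

Normalization requires ∫|ψ|² dz = 1, integrated from 0 to d.
Expanding the polynomial and integrating term by term, carrying out the integral gives A² · d^5/30.
With d = 1.76: A² = 1.776 and A = 1.333.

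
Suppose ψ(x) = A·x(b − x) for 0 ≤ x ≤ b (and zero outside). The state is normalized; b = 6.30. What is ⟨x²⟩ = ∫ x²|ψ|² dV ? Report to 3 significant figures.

⟨x^2⟩ ≈ 11.3

By definition ⟨x²⟩ = ∫ x^2 |ψ(x)|² dx.
Expanding the polynomial and integrating term by term, evaluating both integrals, ⟨x²⟩ = 2·b^2/7.
With b = 6.30, ⟨x^2⟩ = 11.34.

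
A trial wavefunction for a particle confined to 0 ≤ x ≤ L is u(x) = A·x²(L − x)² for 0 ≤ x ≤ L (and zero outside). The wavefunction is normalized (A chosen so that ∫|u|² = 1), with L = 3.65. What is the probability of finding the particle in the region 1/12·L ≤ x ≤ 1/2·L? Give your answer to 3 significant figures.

P ≈ 0.500

|u|² is the probability density, so P = ∫_{1/12·L}^{1/2·L} |u|² dx.
Since A² = 1/(L^9/630), this is the region integral divided by the full normalization integral.
Let t = x/L; then A² and the length scale cancel, so P = ∫_{1/12}^{1/2} t^4·(1 - t)^4 dt ÷ ∫_{0}^{1} t^4·(1 - t)^4 dt.
With ∫ t^4·(1 - t)^4 dt = t^5·(70·t^4 - 315·t^3 + 540·t^2 - 420·t + 126)/630 + C, the region integral is ≈ 0.00079305 and the full one is 1/630.
Evaluating gives P = 0.4996.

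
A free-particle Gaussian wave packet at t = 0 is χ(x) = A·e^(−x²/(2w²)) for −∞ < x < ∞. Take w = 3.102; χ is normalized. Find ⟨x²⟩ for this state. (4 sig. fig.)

The expectation value is the |χ|²-weighted average of x^2: ∫ x^2|χ|² dx.
With ∫_{−∞}^{∞} x^(2m) e^(−αx²) dx = (2m−1)!!·√π / (2^m α^(m+1/2)), since the A² factors cancel between numerator and denominator, ⟨x²⟩ = w^2/2.
Putting w = 3.102 gives 4.8112.

⟨x^2⟩ ≈ 4.811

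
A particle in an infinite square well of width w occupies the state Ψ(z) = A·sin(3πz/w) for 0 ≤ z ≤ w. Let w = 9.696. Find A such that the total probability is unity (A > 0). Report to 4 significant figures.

Require ∫ |Ψ|² dz = 1 over the whole domain.
With ∫₀^w sin²(nπz/w) dz = w/2, ∫|Ψ|² dz = A²·(w/2).
Substituting w = 9.696 gives A² = 0.20627, so A = 0.45417.

A ≈ 0.4542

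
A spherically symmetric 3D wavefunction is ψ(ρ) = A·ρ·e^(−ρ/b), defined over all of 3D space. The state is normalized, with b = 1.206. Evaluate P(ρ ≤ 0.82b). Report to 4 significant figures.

With dV = 4πρ²dρ, the probability is ∫|ψ|² dV over ρ ≤ 0.82b.
A² is fixed by ∫₀^∞ 4πρ²|ψ|² dρ = 1, i.e. A² = (3·π·b^5)^(−1).
In terms of u = ρ/b (A², 4π and the length scale all cancel between numerator and denominator), P = [∫_{0}^{0.82} u^4·e^(-2·u) du] / [∫_{0}^{∞} u^4·e^(-2·u) du].
An antiderivative of u^4·e^(-2·u) is -(u^4/2 + u^3 + 3·u^2/2 + 3·u/2 + 3/4)·e^(-2·u); evaluating from 0 to 0.82 gives ≈ 0.0194656, while the full integral is 3/4.
Taking the ratio yields P = 0.025954.

P ≈ 0.02595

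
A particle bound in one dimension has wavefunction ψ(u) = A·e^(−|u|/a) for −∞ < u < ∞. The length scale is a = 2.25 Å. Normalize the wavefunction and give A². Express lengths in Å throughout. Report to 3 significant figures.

A^2 ≈ 0.444 Å^(-1)

Normalization requires ∫|ψ|² du = 1, integrated from −∞ to ∞.
With ∫₀^∞ u^0 e^(−αu) du = 0!/α^1, with ψ = A·e^(−|u|/a), the integral evaluates to A²·[a].
Setting this equal to 1 gives A² = 1/(a).
Substituting a = 2.25 gives A² = 0.4444, so A = 0.6667.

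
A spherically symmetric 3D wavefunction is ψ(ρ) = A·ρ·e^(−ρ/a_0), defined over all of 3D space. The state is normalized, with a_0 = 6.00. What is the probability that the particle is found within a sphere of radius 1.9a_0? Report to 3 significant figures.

With dV = 4πρ²dρ, the probability is ∫|ψ|² dV over ρ ≤ 1.9a_0.
The full normalization integral is A²·[3·π·a_0^5] = 1, fixing A².
Let u = ρ/a_0; then A², 4π and the length scale all cancel, so P = ∫_{0}^{1.9} u^4·e^(-2·u) du ÷ ∫_{0}^{∞} u^4·e^(-2·u) du.
An antiderivative of u^4·e^(-2·u) is -(u^4/2 + u^3 + 3·u^2/2 + 3·u/2 + 3/4)·e^(-2·u); evaluating from 0 to 1.9 gives ≈ 0.24912, while the full integral is 3/4.
Taking the ratio yields P = 0.3322.

P ≈ 0.332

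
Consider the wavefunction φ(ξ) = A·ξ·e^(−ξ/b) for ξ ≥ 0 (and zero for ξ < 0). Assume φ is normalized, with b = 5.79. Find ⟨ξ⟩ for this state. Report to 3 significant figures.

⟨ξ⟩ ≈ 8.69

By definition ⟨ξ⟩ = ∫ ξ |φ(ξ)|² dξ.
Since the A² factors cancel between numerator and denominator, ⟨ξ⟩ = 3·b/2.
Putting b = 5.79 gives 8.685.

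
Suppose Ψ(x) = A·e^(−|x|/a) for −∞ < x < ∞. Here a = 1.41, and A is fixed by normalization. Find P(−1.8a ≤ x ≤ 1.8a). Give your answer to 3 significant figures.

P ≈ 0.973

The probability is P = ∫ |Ψ|² dx over [−1.8a, 1.8a].
The normalization integral ∫|Ψ|²dx over the whole domain equals a·A², and A² cancels in the ratio.
Both integrals are even about x = 0, so only the x ≥ 0 halves are needed (the factors of 2 cancel). Substituting u = x/a, A² and the length scale cancel in the ratio: P = ∫_{0}^{1.8} e^(-2·u) du / ∫_{0}^{∞} e^(-2·u) du.
An antiderivative of e^(-2·u) is -e^(-2·u)/2; evaluating from 0 to 1.8 gives 1/2 - e^(-18/5)/2, while the full integral is 1/2.
Evaluating gives P = 0.9727.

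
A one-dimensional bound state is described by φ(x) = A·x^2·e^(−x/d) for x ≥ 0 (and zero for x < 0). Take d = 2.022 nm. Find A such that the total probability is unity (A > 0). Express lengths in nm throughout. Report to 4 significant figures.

A ≈ 0.1986 nm^(-5/2)

We need A² ∫|f|² dx = 1, taking the integral from 0 to ∞.
With ∫₀^∞ x^4 e^(−αx) dx = 4!/α^5, the integral (without the A² prefactor) comes out to 3·d^5/4.
Substituting d = 2.022 gives A² = 0.039449, so A = 0.19862.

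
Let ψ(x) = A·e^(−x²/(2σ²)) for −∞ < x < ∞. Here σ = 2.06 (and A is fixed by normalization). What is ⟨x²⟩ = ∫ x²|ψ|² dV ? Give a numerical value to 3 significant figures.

⟨x^2⟩ ≈ 2.12

⟨x²⟩ = ∫ x^2 |ψ|² dx over the full domain.
Since the A² factors cancel between numerator and denominator, ⟨x²⟩ = σ^2/2.
Putting σ = 2.06 gives 2.122.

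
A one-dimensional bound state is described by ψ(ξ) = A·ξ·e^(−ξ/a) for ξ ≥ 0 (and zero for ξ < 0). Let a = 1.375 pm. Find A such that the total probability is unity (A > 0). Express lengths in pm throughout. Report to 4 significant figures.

We need A² ∫|f|² dξ = 1, taking the integral from 0 to ∞.
Recall ∫₀^∞ ξ^m e^(−ξ/β) dξ = m!·β^(m+1), with ψ = A·ξ·e^(−ξ/a), the integral evaluates to A²·[a^3/4].
So A² = (a^3/4)^(−1).
Plugging in a = 1.375 yields A = 1.2404.

A ≈ 1.240 pm^(-3/2)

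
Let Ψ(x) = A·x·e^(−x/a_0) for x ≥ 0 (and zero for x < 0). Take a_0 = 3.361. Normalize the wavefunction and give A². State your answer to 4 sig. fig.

The normalization condition is ∫|Ψ|² dx = 1 from 0 to ∞.
With ∫₀^∞ x^2 e^(−αx) dx = 2!/α^3, the integral (without the A² prefactor) comes out to a_0^3/4.
Setting this equal to 1 gives A² = 1/(a_0^3/4).
With a_0 = 3.361: A² = 0.10535 and A = 0.32458.

A^2 ≈ 0.1054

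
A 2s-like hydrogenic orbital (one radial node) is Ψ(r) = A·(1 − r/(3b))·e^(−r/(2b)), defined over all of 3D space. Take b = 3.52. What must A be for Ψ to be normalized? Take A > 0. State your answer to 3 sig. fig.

A ≈ 0.0523

We need A² ∫|f|² 4πr² dr = 1, taking the integral from 0 to ∞.
The angular integral contributes 4π, leaving ∫₀^∞ r²|Ψ|² dr.
With Ψ = A·(1 − r/(3b))·e^(−r/(2b)), the integral evaluates to A²·[8·π·b^3/3].
Setting this equal to 1 gives A² = 1/(8·π·b^3/3).
Plugging in b = 3.52 yields A = 0.05232.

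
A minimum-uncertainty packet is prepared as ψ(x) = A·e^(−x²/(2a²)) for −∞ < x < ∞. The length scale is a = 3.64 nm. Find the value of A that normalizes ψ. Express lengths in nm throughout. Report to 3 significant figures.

A ≈ 0.394 nm^(-1/2)

The normalization condition is ∫|ψ|² dx = 1 from −∞ to ∞.
Using the Gaussian integral ∫_{−∞}^{∞} e^(−αx²) dx = √(π/α), the integral (without the A² prefactor) comes out to √(π)·a.
Setting this equal to 1 gives A² = 1/(√(π)·a).
Plugging in a = 3.64 yields A = 0.3937.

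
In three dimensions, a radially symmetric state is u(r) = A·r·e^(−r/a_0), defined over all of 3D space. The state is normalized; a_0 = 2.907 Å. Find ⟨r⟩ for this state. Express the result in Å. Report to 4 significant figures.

The expectation value is the |u|²-weighted average of r: ∫ r|u|² 4πr² dr.
Evaluating both integrals, ⟨r⟩ = 5·a_0/2.
With a_0 = 2.907, ⟨r⟩ = 7.2675.

⟨r⟩ ≈ 7.268 Å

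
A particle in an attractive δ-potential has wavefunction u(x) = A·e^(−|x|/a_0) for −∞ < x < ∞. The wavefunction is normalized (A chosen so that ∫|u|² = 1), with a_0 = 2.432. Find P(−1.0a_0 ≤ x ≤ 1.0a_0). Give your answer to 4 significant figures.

P ≈ 0.8647

The probability is P = ∫ |u|² dx over [−1.0a_0, 1.0a_0].
The normalization integral ∫|u|²dx over the whole domain equals a_0·A², and A² cancels in the ratio.
By symmetry take twice the x ≥ 0 contribution in numerator and denominator; the 2's cancel. In terms of t = x/a_0 (A² and the length scale cancel between numerator and denominator), P = [∫_{0}^{1.0} e^(-2·t) dt] / [∫_{0}^{∞} e^(-2·t) dt].
An antiderivative of e^(-2·t) is -e^(-2·t)/2; evaluating from 0 to 1.0 gives 1/2 - e^(-2)/2, while the full integral is 1/2.
Evaluating gives P = 0.86466.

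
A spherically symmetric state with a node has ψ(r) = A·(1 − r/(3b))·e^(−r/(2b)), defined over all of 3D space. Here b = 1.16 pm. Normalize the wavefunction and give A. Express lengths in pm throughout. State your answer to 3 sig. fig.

A ≈ 0.277 pm^(-3/2)

Require ∫ |ψ|² 4πr² dr = 1 over the whole domain.
The angular integral contributes 4π, leaving ∫₀^∞ r²|ψ|² dr.
Recall ∫₀^∞ r^m e^(−r/β) dr = m!·β^(m+1), ∫|ψ|² 4πr² dr = A²·(8·π·b^3/3).
Hence A² = 1/[8·π·b^3/3].
With b = 1.16: A² = 0.07647 and A = 0.2765.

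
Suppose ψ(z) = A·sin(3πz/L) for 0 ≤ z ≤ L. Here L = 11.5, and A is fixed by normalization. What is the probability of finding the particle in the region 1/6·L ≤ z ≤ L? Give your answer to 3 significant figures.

P ≈ 0.833

P = ∫_{1/6·L}^{L} |ψ(z)|² dz.
With A² fixed by ∫|ψ|² = 1, i.e. A² = (L/2)^(−1), substitute and integrate.
Substituting u = z/L, A² and the length scale cancel in the ratio: P = ∫_{1/6}^{1} sin(3·π·u)^2 du / ∫_{0}^{1} sin(3·π·u)^2 du.
Using ∫ sin(3·π·u)^2 du = u/2 - sin(6·π·u)/(12·π), the numerator is 5/12 and the denominator is 1/2.
Taking the ratio, P = 5/6.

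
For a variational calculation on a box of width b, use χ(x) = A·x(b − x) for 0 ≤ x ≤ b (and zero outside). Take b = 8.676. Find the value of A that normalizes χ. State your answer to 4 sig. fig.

The normalization condition is ∫|χ|² dx = 1 from 0 to b.
Expanding the polynomial and integrating term by term, carrying out the integral gives A² · b^5/30.
Setting this equal to 1 gives A² = 1/(b^5/30).
With b = 8.676: A² = 0.00061027 and A = 0.024704.

A ≈ 0.02470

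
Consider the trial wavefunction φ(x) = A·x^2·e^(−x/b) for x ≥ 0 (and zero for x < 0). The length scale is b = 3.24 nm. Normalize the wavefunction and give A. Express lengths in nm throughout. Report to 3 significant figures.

A ≈ 0.0611 nm^(-5/2)

The normalization condition is ∫|φ|² dx = 1 from 0 to ∞.
∫|φ|² dx = A²·(3·b^5/4).
Hence A² = 1/[3·b^5/4].
Plugging in b = 3.24 yields A = 0.06111.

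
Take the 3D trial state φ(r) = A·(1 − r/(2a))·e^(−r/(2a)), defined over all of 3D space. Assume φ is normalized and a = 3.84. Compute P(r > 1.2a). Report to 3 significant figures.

P ≈ 0.958

P = ∫ |φ|² 4πr² dr over r > 1.2a.
The full normalization integral is A²·[8·π·a^3] = 1, fixing A².
Substituting u = r/a, A², 4π and the length scale all cancel in the ratio: P = ∫_{1.2}^{∞} u^2·(1 - u/2)^2·e^(-u) du / ∫_{0}^{∞} u^2·(1 - u/2)^2·e^(-u) du.
An antiderivative of u^2·(1 - u/2)^2·e^(-u) is -(u^4/4 + u^2 + 2·u + 2)·e^(-u); evaluating from 1.2 to ∞ gives 3974·e^(-6/5)/625, while the full integral is 2.
The region integral divided by the full integral gives P = 0.9576.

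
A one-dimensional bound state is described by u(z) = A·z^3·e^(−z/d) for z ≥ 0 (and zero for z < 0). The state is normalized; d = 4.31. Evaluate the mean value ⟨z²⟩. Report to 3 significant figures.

⟨z^2⟩ ≈ 260

The expectation value is the |u|²-weighted average of z^2: ∫ z^2|u|² dz.
With ∫₀^∞ z^8 e^(−αz) dz = 8!/α^9, evaluating both integrals, ⟨z²⟩ = 14·d^2.
With d = 4.31, ⟨z^2⟩ = 260.1.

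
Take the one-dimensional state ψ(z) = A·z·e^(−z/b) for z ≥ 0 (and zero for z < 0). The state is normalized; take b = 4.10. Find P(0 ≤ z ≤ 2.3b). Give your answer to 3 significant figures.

P ≈ 0.837

|ψ|² is the probability density, so P = ∫_{0}^{2.3b} |ψ|² dz.
Since A² = 1/(b^3/4), this is the region integral divided by the full normalization integral.
Substituting u = z/b, A² and the length scale cancel in the ratio: P = ∫_{0}^{2.3} u^2·e^(-2·u) du / ∫_{0}^{∞} u^2·e^(-2·u) du.
With ∫ u^2·e^(-2·u) du = -(2·u^2 + 2·u + 1)·e^(-2·u)/4 + C, the region integral is 1/4 - 809·e^(-23/5)/200 and the full one is 1/4.
Evaluating gives P = 0.8374.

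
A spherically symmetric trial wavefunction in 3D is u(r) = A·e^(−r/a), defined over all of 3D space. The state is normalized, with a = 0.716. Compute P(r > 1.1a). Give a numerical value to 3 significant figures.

P ≈ 0.623

With dV = 4πr²dr, the probability is ∫|u|² dV over r > 1.1a.
The full normalization integral is A²·[π·a^3] = 1, fixing A².
Let t = r/a; then A², 4π and the length scale all cancel, so P = ∫_{1.1}^{∞} t^2·e^(-2·t) dt ÷ ∫_{0}^{∞} t^2·e^(-2·t) dt.
With ∫ t^2·e^(-2·t) dt = -(2·t^2 + 2·t + 1)·e^(-2·t)/4 + C, the region integral is 281·e^(-11/5)/200 and the full one is 1/4.
This evaluates to P = 0.6227.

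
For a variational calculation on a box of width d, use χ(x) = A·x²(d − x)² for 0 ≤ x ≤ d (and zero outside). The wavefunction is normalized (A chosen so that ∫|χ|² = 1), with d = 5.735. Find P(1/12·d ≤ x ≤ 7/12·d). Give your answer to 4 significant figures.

The probability is P = ∫ |χ|² dx over [1/12·d, 7/12·d].
Since A² = 1/(d^9/630), this is the region integral divided by the full normalization integral.
In terms of u = x/d (A² and the length scale cancel between numerator and denominator), P = [∫_{1/12}^{7/12} u^4·(1 - u)^4 du] / [∫_{0}^{1} u^4·(1 - u)^4 du].
An antiderivative of u^4·(1 - u)^4 is u^5·(70·u^4 - 315·u^3 + 540·u^2 - 420·u + 126)/630; evaluating from 1/12 to 7/12 gives ≈ 0.00110681, while the full integral is 1/630.
Taking the ratio, P = 0.69729.

P ≈ 0.6973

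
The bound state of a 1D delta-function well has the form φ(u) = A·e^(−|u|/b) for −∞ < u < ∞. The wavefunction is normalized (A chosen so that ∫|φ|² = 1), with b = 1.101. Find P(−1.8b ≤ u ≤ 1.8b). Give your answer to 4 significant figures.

P = ∫_{−1.8b}^{1.8b} |φ(u)|² du.
Since A² = 1/(b), this is the region integral divided by the full normalization integral.
Both integrals are even about u = 0, so only the u ≥ 0 halves are needed (the factors of 2 cancel). In terms of t = u/b (A² and the length scale cancel between numerator and denominator), P = [∫_{0}^{1.8} e^(-2·t) dt] / [∫_{0}^{∞} e^(-2·t) dt].
Using ∫ e^(-2·t) dt = -e^(-2·t)/2, the numerator is 1/2 - e^(-18/5)/2 and the denominator is 1/2.
The result is P = 0.97268.

P ≈ 0.9727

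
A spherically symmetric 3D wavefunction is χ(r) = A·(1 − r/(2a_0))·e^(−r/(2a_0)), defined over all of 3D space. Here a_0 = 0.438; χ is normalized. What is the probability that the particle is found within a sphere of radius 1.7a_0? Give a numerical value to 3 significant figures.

P ≈ 0.0521

P = ∫ |χ|² 4πr² dr over r ≤ 1.7a_0.
A² is fixed by ∫₀^∞ 4πr²|χ|² dr = 1, i.e. A² = (8·π·a_0^3)^(−1).
Substituting u = r/a_0, A², 4π and the length scale all cancel in the ratio: P = ∫_{0}^{1.7} u^2·(1 - u/2)^2·e^(-u) du / ∫_{0}^{∞} u^2·(1 - u/2)^2·e^(-u) du.
Using ∫ u^2·(1 - u/2)^2·e^(-u) du = -(u^4/4 + u^2 + 2·u + 2)·e^(-u), the numerator is ≈ 0.10411 and the denominator is 2.
The region integral divided by the full integral gives P = 0.05205.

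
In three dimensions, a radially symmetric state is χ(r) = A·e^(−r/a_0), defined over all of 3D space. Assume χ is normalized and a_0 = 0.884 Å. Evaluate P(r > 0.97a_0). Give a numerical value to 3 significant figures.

P ≈ 0.693

With dV = 4πr²dr, the probability is ∫|χ|² dV over r > 0.97a_0.
A² is fixed by ∫₀^∞ 4πr²|χ|² dr = 1, i.e. A² = (π·a_0^3)^(−1).
Substituting u = r/a_0, A², 4π and the length scale all cancel in the ratio: P = ∫_{0.97}^{∞} u^2·e^(-2·u) du / ∫_{0}^{∞} u^2·e^(-2·u) du.
Using ∫ u^2·e^(-2·u) du = -(2·u^2 + 2·u + 1)·e^(-2·u)/4, the numerator is ≈ 0.17323 and the denominator is 1/4.
This evaluates to P = 0.6929.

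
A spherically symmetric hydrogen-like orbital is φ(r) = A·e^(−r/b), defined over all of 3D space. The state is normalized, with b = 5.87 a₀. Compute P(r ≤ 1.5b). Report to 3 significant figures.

With dV = 4πr²dr, the probability is ∫|φ|² dV over r ≤ 1.5b.
The full normalization integral is A²·[π·b^3] = 1, fixing A².
Substituting u = r/b, A², 4π and the length scale all cancel in the ratio: P = ∫_{0}^{1.5} u^2·e^(-2·u) du / ∫_{0}^{∞} u^2·e^(-2·u) du.
An antiderivative of u^2·e^(-2·u) is -(2·u^2 + 2·u + 1)·e^(-2·u)/4; evaluating from 0 to 1.5 gives 1/4 - 17·e^(-3)/8, while the full integral is 1/4.
Taking the ratio yields P = 0.5768.

P ≈ 0.577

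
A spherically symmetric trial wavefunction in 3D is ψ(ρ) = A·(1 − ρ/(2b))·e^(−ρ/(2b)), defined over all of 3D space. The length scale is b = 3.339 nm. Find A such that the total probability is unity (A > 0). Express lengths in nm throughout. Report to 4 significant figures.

A ≈ 0.03269 nm^(-3/2)

Require ∫ |ψ|² 4πρ² dρ = 1 over the whole domain.
With ∫₀^∞ ρ^4 e^(−αρ) dρ = 4!/α^5, ∫|ψ|² 4πρ² dρ = A²·(8·π·b^3).
So A² = (8·π·b^3)^(−1).
With b = 3.339: A² = 0.0010688 and A = 0.032693.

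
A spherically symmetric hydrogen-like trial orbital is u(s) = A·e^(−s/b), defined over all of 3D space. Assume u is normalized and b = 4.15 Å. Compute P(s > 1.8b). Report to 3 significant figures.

P ≈ 0.303

P = ∫ |u|² 4πs² ds over s > 1.8b.
Normalization gives A² = 1/(π·b^3).
In terms of t = s/b (A², 4π and the length scale all cancel between numerator and denominator), P = [∫_{1.8}^{∞} t^2·e^(-2·t) dt] / [∫_{0}^{∞} t^2·e^(-2·t) dt].
An antiderivative of t^2·e^(-2·t) is -(2·t^2 + 2·t + 1)·e^(-2·t)/4; evaluating from 1.8 to ∞ gives 277·e^(-18/5)/100, while the full integral is 1/4.
Taking the ratio yields P = 0.3027.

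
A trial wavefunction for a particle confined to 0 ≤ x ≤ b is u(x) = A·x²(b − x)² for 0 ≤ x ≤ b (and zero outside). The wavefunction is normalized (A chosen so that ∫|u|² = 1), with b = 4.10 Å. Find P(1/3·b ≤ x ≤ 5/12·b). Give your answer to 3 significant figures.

|u|² is the probability density, so P = ∫_{1/3·b}^{5/12·b} |u|² dx.
With A² fixed by ∫|u|² = 1, i.e. A² = (b^9/630)^(−1), substitute and integrate.
Substituting t = x/b, A² and the length scale cancel in the ratio: P = ∫_{1/3}^{5/12} t^4·(1 - t)^4 dt / ∫_{0}^{1} t^4·(1 - t)^4 dt.
With ∫ t^4·(1 - t)^4 dt = t^5·(70·t^4 - 315·t^3 + 540·t^2 - 420·t + 126)/630 + C, the region integral is ≈ 0.00024997 and the full one is 1/630.
The result is P = 0.1575.

P ≈ 0.157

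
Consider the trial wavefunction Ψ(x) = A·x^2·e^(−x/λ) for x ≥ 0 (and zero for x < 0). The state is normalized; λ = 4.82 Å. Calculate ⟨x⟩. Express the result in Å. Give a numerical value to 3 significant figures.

⟨x⟩ ≈ 12.1 Å

By definition ⟨x⟩ = ∫ x |Ψ(x)|² dx.
Recall ∫₀^∞ x^m e^(−x/β) dx = m!·β^(m+1), the ratio of the moment integral to the normalization integral gives ⟨x⟩ = 5·λ/2.
With λ = 4.82, ⟨x⟩ = 12.05.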